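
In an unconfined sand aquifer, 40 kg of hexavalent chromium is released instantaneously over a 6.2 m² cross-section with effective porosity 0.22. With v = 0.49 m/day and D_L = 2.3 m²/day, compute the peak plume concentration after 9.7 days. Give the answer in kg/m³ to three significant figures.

The peak of an instantaneous 1D plume sits at x = vt; there the Gaussian factor is 1 and C_max = M/(n_e·A·√(4πDt)), where n_e·A is the pore area the mass is dissolved in.
√(4πDt) = √(4π × 2.3 × 9.7) = 16.74 m, so C_max = 40/(0.22 × 6.2 × 16.74) = 1.75 kg/m³.

1.75 kg/m³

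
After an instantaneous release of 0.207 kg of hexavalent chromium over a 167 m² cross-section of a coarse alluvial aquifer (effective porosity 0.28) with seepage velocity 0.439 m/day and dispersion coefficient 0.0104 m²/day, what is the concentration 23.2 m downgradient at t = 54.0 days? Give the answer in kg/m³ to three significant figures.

0.00149 kg/m³

For an instantaneous plane source, C(x,t) = M/(n_e·A·√(4πDt)) · exp(−(x−vt)²/(4Dt)), with n_e·A the pore (flow) area.
Plume center vt = 0.439 × 54.0 = 23.706 m, so the well at 23.2 m is 0.506 m upgradient of the peak.
√(4πDt) = 2.657 m, giving peak height M/(n_e·A·√(4πDt)) = 0.207/(0.28 × 167 × 2.657) = 0.001666 kg/m³.
(x−vt)²/(4Dt) = (-0.506)²/(4 × 0.0104 × 54.0) = 0.1140; exp(−0.1140) = 0.8923.
C = 0.001666 × 0.8923 = 0.00149 kg/m³.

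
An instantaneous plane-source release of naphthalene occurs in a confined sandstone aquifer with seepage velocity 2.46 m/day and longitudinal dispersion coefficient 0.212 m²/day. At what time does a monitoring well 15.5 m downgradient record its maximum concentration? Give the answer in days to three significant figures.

For the 1D instantaneous-source solution, setting ∂C/∂t = 0 at fixed x gives v²t² + 2Dt − x² = 0, so t = (√(D² + v²x²) − D)/v².
√(D² + v²x²) = √(0.212² + 2.46² × 15.5²) = 38.13; v² = 6.0516.
t = (38.13 − 0.212)/6.0516 = 6.27 days (vs. the pure-advection estimate x/v = 6.30 d).

6.27 days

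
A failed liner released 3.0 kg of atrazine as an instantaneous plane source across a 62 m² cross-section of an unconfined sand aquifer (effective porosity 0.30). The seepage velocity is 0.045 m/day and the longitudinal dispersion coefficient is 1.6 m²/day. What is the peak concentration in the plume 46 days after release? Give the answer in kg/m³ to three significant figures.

The peak of an instantaneous 1D plume sits at x = vt; there the Gaussian factor is 1 and C_max = M/(n_e·A·√(4πDt)), where n_e·A is the pore area the mass is dissolved in.
√(4πDt) = √(4π × 1.6 × 46) = 30.41 m, so C_max = 3.0/(0.30 × 62 × 30.41) = 0.00530 kg/m³.

0.00530 kg/m³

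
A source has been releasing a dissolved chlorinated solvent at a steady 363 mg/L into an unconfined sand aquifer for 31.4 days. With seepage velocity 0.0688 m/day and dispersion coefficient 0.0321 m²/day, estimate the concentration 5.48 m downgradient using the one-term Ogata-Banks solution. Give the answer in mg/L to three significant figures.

3.52 mg/L

For a continuous step input, C/C₀ ≈ ½·erfc((x−vt)/(2√(Dt))).
vt = 0.0688 × 31.4 = 2.16032 m and 2√(Dt) = 2√(0.0321 × 31.4) = 2.008 m.
Argument (x−vt)/(2√(Dt)) = (5.48 − 2.16032)/2.008 = 1.653; ½·erfc(1.653) = 0.009702.
C = 363 × 0.009702 = 3.52 mg/L.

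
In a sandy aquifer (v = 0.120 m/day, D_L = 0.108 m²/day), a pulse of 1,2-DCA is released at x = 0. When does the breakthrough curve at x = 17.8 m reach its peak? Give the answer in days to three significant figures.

141 days

For the 1D instantaneous-source solution, setting ∂C/∂t = 0 at fixed x gives v²t² + 2Dt − x² = 0, so t = (√(D² + v²x²) − D)/v².
√(D² + v²x²) = √(0.108² + 0.120² × 17.8²) = 2.139; v² = 0.0144.
t = (2.139 − 0.108)/0.0144 = 141 days (vs. the pure-advection estimate x/v = 148 d).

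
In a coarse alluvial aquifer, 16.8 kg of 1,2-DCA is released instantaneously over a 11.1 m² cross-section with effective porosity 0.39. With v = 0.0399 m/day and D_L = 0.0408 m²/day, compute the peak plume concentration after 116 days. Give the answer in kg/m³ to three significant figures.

The peak of an instantaneous 1D plume sits at x = vt; there the Gaussian factor is 1 and C_max = M/(n_e·A·√(4πDt)), where n_e·A is the pore area the mass is dissolved in.
√(4πDt) = √(4π × 0.0408 × 116) = 7.712 m, so C_max = 16.8/(0.39 × 11.1 × 7.712) = 0.503 kg/m³.

0.503 kg/m³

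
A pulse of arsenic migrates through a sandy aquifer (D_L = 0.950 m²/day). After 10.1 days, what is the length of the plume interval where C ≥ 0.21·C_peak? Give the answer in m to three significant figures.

15.5 m

The plume is Gaussian with σ = √(2Dt) = √(2 × 0.950 × 10.1) = 4.381 m.
C/C_peak = exp(−Δx²/(2σ²)) = 0.21 ⇒ Δx = σ·√(−2 ln 0.21) = 4.381 × 1.767 = 7.741 m.
Width = 2Δx = 15.5 m.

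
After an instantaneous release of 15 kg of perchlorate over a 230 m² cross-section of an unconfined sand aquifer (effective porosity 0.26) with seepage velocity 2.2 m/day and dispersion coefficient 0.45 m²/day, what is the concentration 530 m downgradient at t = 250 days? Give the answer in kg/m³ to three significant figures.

For an instantaneous plane source, C(x,t) = M/(n_e·A·√(4πDt)) · exp(−(x−vt)²/(4Dt)), with n_e·A the pore (flow) area.
Plume center vt = 2.2 × 250 = 550 m, so the well at 530 m is 20 m upgradient of the peak.
√(4πDt) = 37.60 m, giving peak height M/(n_e·A·√(4πDt)) = 15/(0.26 × 230 × 37.60) = 0.006671 kg/m³.
(x−vt)²/(4Dt) = (-20)²/(4 × 0.45 × 250) = 0.8889; exp(−0.8889) = 0.4111.
C = 0.006671 × 0.4111 = 0.00274 kg/m³.

0.00274 kg/m³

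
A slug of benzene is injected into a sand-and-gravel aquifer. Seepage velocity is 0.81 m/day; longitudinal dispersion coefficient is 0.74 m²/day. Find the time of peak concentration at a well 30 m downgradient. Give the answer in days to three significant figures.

For the 1D instantaneous-source solution, setting ∂C/∂t = 0 at fixed x gives v²t² + 2Dt − x² = 0, so t = (√(D² + v²x²) − D)/v².
√(D² + v²x²) = √(0.74² + 0.81² × 30²) = 24.31; v² = 0.6561.
t = (24.31 − 0.74)/0.6561 = 35.9 days (vs. the pure-advection estimate x/v = 37.0 d).

35.9 days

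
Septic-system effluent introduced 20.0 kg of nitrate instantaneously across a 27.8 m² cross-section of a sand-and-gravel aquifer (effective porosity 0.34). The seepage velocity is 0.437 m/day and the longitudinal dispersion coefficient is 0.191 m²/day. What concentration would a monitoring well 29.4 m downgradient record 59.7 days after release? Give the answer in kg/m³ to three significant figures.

For an instantaneous plane source, C(x,t) = M/(n_e·A·√(4πDt)) · exp(−(x−vt)²/(4Dt)), with n_e·A the pore (flow) area.
Plume center vt = 0.437 × 59.7 = 26.0889 m, so the well at 29.4 m is 3.3111 m downgradient of the peak.
√(4πDt) = 11.97 m, giving peak height M/(n_e·A·√(4πDt)) = 20.0/(0.34 × 27.8 × 11.97) = 0.1768 kg/m³.
(x−vt)²/(4Dt) = (3.3111)²/(4 × 0.191 × 59.7) = 0.2404; exp(−0.2404) = 0.7863.
C = 0.1768 × 0.7863 = 0.139 kg/m³.

0.139 kg/m³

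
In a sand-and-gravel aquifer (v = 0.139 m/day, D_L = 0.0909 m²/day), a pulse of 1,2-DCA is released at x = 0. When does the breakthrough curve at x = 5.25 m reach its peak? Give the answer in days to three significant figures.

For the 1D instantaneous-source solution, setting ∂C/∂t = 0 at fixed x gives v²t² + 2Dt − x² = 0, so t = (√(D² + v²x²) − D)/v².
√(D² + v²x²) = √(0.0909² + 0.139² × 5.25²) = 0.7354; v² = 0.019321.
t = (0.7354 − 0.0909)/0.019321 = 33.4 days (vs. the pure-advection estimate x/v = 37.8 d).

33.4 days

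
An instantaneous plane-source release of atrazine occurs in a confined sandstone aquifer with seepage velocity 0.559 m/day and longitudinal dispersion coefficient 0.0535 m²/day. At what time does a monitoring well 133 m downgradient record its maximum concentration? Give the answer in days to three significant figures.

For the 1D instantaneous-source solution, setting ∂C/∂t = 0 at fixed x gives v²t² + 2Dt − x² = 0, so t = (√(D² + v²x²) − D)/v².
√(D² + v²x²) = √(0.0535² + 0.559² × 133²) = 74.35; v² = 0.312481.
t = (74.35 − 0.0535)/0.312481 = 238 days (vs. the pure-advection estimate x/v = 238 d).

238 days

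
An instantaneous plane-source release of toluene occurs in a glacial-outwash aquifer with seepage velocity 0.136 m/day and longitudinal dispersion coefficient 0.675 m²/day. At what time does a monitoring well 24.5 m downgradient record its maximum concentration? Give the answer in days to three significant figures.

For the 1D instantaneous-source solution, setting ∂C/∂t = 0 at fixed x gives v²t² + 2Dt − x² = 0, so t = (√(D² + v²x²) − D)/v².
√(D² + v²x²) = √(0.675² + 0.136² × 24.5²) = 3.400; v² = 0.018496.
t = (3.400 − 0.675)/0.018496 = 147 days (vs. the pure-advection estimate x/v = 180 d).

147 days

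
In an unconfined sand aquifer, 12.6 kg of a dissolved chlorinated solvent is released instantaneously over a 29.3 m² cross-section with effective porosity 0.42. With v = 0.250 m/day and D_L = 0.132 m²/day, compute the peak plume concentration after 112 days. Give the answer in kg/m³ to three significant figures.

0.0751 kg/m³

The peak of an instantaneous 1D plume sits at x = vt; there the Gaussian factor is 1 and C_max = M/(n_e·A·√(4πDt)), where n_e·A is the pore area the mass is dissolved in.
√(4πDt) = √(4π × 0.132 × 112) = 13.63 m, so C_max = 12.6/(0.42 × 29.3 × 13.63) = 0.0751 kg/m³.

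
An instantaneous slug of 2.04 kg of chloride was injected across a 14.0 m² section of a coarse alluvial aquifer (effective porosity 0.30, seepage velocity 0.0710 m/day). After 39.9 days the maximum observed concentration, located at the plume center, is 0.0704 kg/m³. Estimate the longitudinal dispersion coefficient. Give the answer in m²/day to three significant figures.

0.0949 m²/day

At the plume center C_max = M/(n_e·A·√(4πDt)), so D = M²/(4πt·(n_e·A·C_max)²).
n_e·A·C_max = 0.30 × 14.0 × 0.0704 = 0.2957 kg/m.
D = 2.04²/(4π × 39.9 × 0.2957²) = 0.0949 m²/day.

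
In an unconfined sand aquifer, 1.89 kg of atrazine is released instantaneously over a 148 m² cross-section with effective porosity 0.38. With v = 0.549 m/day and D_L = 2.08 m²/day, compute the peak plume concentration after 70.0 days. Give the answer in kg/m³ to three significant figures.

The peak of an instantaneous 1D plume sits at x = vt; there the Gaussian factor is 1 and C_max = M/(n_e·A·√(4πDt)), where n_e·A is the pore area the mass is dissolved in.
√(4πDt) = √(4π × 2.08 × 70.0) = 42.77 m, so C_max = 1.89/(0.38 × 148 × 42.77) = 0.000786 kg/m³.

0.000786 kg/m³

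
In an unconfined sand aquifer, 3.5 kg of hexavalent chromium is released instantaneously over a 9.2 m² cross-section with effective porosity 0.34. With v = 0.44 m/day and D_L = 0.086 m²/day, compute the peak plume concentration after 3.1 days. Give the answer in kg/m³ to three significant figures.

0.611 kg/m³

The peak of an instantaneous 1D plume sits at x = vt; there the Gaussian factor is 1 and C_max = M/(n_e·A·√(4πDt)), where n_e·A is the pore area the mass is dissolved in.
√(4πDt) = √(4π × 0.086 × 3.1) = 1.830 m, so C_max = 3.5/(0.34 × 9.2 × 1.830) = 0.611 kg/m³.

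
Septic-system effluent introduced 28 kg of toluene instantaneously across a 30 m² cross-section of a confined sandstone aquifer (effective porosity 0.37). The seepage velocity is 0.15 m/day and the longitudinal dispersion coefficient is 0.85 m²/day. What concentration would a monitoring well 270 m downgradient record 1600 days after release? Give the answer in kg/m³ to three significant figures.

0.0164 kg/m³

For an instantaneous plane source, C(x,t) = M/(n_e·A·√(4πDt)) · exp(−(x−vt)²/(4Dt)), with n_e·A the pore (flow) area.
Plume center vt = 0.15 × 1600 = 240 m, so the well at 270 m is 30 m downgradient of the peak.
√(4πDt) = 130.7 m, giving peak height M/(n_e·A·√(4πDt)) = 28/(0.37 × 30 × 130.7) = 0.01930 kg/m³.
(x−vt)²/(4Dt) = (30)²/(4 × 0.85 × 1600) = 0.1654; exp(−0.1654) = 0.8476.
C = 0.01930 × 0.8476 = 0.0164 kg/m³.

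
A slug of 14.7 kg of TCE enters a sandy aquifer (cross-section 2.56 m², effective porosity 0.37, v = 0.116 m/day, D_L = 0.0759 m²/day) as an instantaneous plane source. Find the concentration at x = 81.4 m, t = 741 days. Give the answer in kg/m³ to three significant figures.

0.532 kg/m³

For an instantaneous plane source, C(x,t) = M/(n_e·A·√(4πDt)) · exp(−(x−vt)²/(4Dt)), with n_e·A the pore (flow) area.
Plume center vt = 0.116 × 741 = 85.956 m, so the well at 81.4 m is 4.556 m upgradient of the peak.
√(4πDt) = 26.58 m, giving peak height M/(n_e·A·√(4πDt)) = 14.7/(0.37 × 2.56 × 26.58) = 0.5839 kg/m³.
(x−vt)²/(4Dt) = (-4.556)²/(4 × 0.0759 × 741) = 0.09227; exp(−0.09227) = 0.9119.
C = 0.5839 × 0.9119 = 0.532 kg/m³.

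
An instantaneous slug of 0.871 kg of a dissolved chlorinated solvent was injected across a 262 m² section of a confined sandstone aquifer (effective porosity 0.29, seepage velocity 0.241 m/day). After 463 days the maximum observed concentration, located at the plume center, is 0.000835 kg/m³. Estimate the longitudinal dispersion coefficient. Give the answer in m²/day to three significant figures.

At the plume center C_max = M/(n_e·A·√(4πDt)), so D = M²/(4πt·(n_e·A·C_max)²).
n_e·A·C_max = 0.29 × 262 × 0.000835 = 0.06344 kg/m.
D = 0.871²/(4π × 463 × 0.06344²) = 0.0324 m²/day.

0.0324 m²/day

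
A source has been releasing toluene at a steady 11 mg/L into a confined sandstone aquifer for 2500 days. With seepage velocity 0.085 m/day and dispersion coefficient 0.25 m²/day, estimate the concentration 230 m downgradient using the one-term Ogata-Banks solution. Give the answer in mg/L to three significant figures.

For a continuous step input, C/C₀ ≈ ½·erfc((x−vt)/(2√(Dt))).
vt = 0.085 × 2500 = 212.5 m and 2√(Dt) = 2√(0.25 × 2500) = 50.00 m.
Argument (x−vt)/(2√(Dt)) = (230 − 212.5)/50.00 = 0.3500; ½·erfc(0.3500) = 0.3103.
C = 11 × 0.3103 = 3.41 mg/L.

3.41 mg/L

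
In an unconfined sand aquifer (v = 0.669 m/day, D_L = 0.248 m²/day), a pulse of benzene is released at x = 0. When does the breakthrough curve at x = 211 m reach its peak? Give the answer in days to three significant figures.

For the 1D instantaneous-source solution, setting ∂C/∂t = 0 at fixed x gives v²t² + 2Dt − x² = 0, so t = (√(D² + v²x²) − D)/v².
√(D² + v²x²) = √(0.248² + 0.669² × 211²) = 141.2; v² = 0.447561.
t = (141.2 − 0.248)/0.447561 = 315 days (vs. the pure-advection estimate x/v = 315 d).

315 days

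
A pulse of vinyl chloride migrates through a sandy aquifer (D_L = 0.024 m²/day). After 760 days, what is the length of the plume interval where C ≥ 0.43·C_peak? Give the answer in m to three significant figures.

15.7 m

The plume is Gaussian with σ = √(2Dt) = √(2 × 0.024 × 760) = 6.040 m.
C/C_peak = exp(−Δx²/(2σ²)) = 0.43 ⇒ Δx = σ·√(−2 ln 0.43) = 6.040 × 1.299 = 7.846 m.
Width = 2Δx = 15.7 m.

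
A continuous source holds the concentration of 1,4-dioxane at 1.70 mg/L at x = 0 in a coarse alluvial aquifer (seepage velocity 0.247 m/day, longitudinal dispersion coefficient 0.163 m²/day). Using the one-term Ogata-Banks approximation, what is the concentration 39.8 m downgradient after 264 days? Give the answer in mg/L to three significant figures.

1.69 mg/L

For a continuous step input, C/C₀ ≈ ½·erfc((x−vt)/(2√(Dt))).
vt = 0.247 × 264 = 65.208 m and 2√(Dt) = 2√(0.163 × 264) = 13.12 m.
Argument (x−vt)/(2√(Dt)) = (39.8 − 65.208)/13.12 = -1.937; ½·erfc(-1.937) = 0.9969.
C = 1.70 × 0.9969 = 1.69 mg/L.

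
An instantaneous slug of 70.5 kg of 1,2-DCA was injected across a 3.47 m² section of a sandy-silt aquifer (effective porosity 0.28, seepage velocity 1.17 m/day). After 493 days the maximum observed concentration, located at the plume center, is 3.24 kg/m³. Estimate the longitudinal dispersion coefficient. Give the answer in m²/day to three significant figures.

At the plume center C_max = M/(n_e·A·√(4πDt)), so D = M²/(4πt·(n_e·A·C_max)²).
n_e·A·C_max = 0.28 × 3.47 × 3.24 = 3.148 kg/m.
D = 70.5²/(4π × 493 × 3.148²) = 0.0810 m²/day.

0.0810 m²/day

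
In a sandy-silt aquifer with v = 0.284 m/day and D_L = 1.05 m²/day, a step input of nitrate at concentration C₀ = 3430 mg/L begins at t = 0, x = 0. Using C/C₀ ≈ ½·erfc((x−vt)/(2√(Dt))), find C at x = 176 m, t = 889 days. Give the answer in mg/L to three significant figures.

3300 mg/L

For a continuous step input, C/C₀ ≈ ½·erfc((x−vt)/(2√(Dt))).
vt = 0.284 × 889 = 252.476 m and 2√(Dt) = 2√(1.05 × 889) = 61.10 m.
Argument (x−vt)/(2√(Dt)) = (176 − 252.476)/61.10 = -1.252; ½·erfc(-1.252) = 0.9617.
C = 3430 × 0.9617 = 3300 mg/L.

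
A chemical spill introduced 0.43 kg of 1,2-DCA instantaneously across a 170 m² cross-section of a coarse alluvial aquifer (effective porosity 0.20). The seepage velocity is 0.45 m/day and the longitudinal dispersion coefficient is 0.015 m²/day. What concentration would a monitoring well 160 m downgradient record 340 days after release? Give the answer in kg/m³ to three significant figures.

0.000143 kg/m³

For an instantaneous plane source, C(x,t) = M/(n_e·A·√(4πDt)) · exp(−(x−vt)²/(4Dt)), with n_e·A the pore (flow) area.
Plume center vt = 0.45 × 340 = 153 m, so the well at 160 m is 7 m downgradient of the peak.
√(4πDt) = 8.006 m, giving peak height M/(n_e·A·√(4πDt)) = 0.43/(0.20 × 170 × 8.006) = 0.001580 kg/m³.
(x−vt)²/(4Dt) = (7)²/(4 × 0.015 × 340) = 2.402; exp(−2.402) = 0.09054.
C = 0.001580 × 0.09054 = 0.000143 kg/m³.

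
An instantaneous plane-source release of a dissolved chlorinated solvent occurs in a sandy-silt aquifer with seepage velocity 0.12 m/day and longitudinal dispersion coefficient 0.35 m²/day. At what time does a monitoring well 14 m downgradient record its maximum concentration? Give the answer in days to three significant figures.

For the 1D instantaneous-source solution, setting ∂C/∂t = 0 at fixed x gives v²t² + 2Dt − x² = 0, so t = (√(D² + v²x²) − D)/v².
√(D² + v²x²) = √(0.35² + 0.12² × 14²) = 1.716; v² = 0.0144.
t = (1.716 − 0.35)/0.0144 = 94.9 days (vs. the pure-advection estimate x/v = 117 d).

94.9 days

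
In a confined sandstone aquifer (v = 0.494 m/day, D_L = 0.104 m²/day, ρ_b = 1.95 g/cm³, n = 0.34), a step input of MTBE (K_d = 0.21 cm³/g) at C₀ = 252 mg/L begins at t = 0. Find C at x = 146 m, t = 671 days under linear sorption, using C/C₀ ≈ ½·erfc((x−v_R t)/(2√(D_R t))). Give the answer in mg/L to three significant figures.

Retardation factor R = 1 + ρ_b·K_d/n = 1 + 1.95 × 0.21/0.34 = 2.204.
Sorption retards both mechanisms: v_R = v/R = 0.2241 m/day, D_R = D/R = 0.04719 m²/day.
v_R·t = 0.2241 × 671 = 150.3711 m; 2√(D_R t) = 11.25 m; argument = (146 − 150.3711)/11.25 = -0.3885.
C = C₀ × ½·erfc(-0.3885) = 252 × 0.7086 = 179 mg/L.

179 mg/L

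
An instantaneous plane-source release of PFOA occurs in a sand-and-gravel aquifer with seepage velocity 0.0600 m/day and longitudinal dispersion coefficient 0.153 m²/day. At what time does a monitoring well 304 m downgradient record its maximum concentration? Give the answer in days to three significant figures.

5020 days

For the 1D instantaneous-source solution, setting ∂C/∂t = 0 at fixed x gives v²t² + 2Dt − x² = 0, so t = (√(D² + v²x²) − D)/v².
√(D² + v²x²) = √(0.153² + 0.0600² × 304²) = 18.24; v² = 0.0036.
t = (18.24 − 0.153)/0.0036 = 5020 days (vs. the pure-advection estimate x/v = 5070 d).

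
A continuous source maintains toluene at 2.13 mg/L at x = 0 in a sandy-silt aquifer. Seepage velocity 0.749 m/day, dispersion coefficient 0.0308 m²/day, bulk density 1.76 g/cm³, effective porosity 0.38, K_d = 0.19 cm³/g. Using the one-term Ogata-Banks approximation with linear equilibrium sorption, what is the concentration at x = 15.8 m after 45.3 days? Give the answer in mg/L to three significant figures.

Retardation factor R = 1 + ρ_b·K_d/n = 1 + 1.76 × 0.19/0.38 = 1.880.
Sorption retards both mechanisms: v_R = v/R = 0.3984 m/day, D_R = D/R = 0.01638 m²/day.
v_R·t = 0.3984 × 45.3 = 18.04752 m; 2√(D_R t) = 1.723 m; argument = (15.8 − 18.04752)/1.723 = -1.304.
C = C₀ × ½·erfc(-1.304) = 2.13 × 0.9674 = 2.06 mg/L.

2.06 mg/L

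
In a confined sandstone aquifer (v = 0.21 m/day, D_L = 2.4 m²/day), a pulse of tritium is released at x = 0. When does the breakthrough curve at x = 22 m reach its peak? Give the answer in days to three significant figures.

63.6 days

For the 1D instantaneous-source solution, setting ∂C/∂t = 0 at fixed x gives v²t² + 2Dt − x² = 0, so t = (√(D² + v²x²) − D)/v².
√(D² + v²x²) = √(2.4² + 0.21² × 22²) = 5.206; v² = 0.0441.
t = (5.206 − 2.4)/0.0441 = 63.6 days (vs. the pure-advection estimate x/v = 105 d).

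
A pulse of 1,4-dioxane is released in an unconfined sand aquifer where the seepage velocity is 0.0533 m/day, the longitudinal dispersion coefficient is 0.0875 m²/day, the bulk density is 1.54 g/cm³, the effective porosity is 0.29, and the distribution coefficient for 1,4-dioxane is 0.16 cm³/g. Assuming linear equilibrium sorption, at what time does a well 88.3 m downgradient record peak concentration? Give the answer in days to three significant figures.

3010 days

Retardation factor R = 1 + ρ_b·K_d/n = 1 + 1.54 × 0.16/0.29 = 1.850.
Sorption retards both mechanisms: v_R = v/R = 0.02881 m/day, D_R = D/R = 0.04730 m²/day.
Peak time from v_R²t² + 2D_R t − x² = 0: t = (√(D_R² + v_R²x²) − D_R)/v_R².
√(D_R² + v_R²x²) = √(0.04730² + 0.02881² × 88.3²) = 2.544; v_R² = 0.0008300.
t = (2.544 − 0.04730)/0.0008300 = 3010 days.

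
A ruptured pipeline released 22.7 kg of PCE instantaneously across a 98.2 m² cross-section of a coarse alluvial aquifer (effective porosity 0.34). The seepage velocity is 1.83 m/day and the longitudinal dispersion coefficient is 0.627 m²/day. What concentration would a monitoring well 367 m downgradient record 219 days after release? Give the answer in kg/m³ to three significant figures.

For an instantaneous plane source, C(x,t) = M/(n_e·A·√(4πDt)) · exp(−(x−vt)²/(4Dt)), with n_e·A the pore (flow) area.
Plume center vt = 1.83 × 219 = 400.77 m, so the well at 367 m is 33.77 m upgradient of the peak.
√(4πDt) = 41.54 m, giving peak height M/(n_e·A·√(4πDt)) = 22.7/(0.34 × 98.2 × 41.54) = 0.01637 kg/m³.
(x−vt)²/(4Dt) = (-33.77)²/(4 × 0.627 × 219) = 2.076; exp(−2.076) = 0.1254.
C = 0.01637 × 0.1254 = 0.00205 kg/m³.

0.00205 kg/m³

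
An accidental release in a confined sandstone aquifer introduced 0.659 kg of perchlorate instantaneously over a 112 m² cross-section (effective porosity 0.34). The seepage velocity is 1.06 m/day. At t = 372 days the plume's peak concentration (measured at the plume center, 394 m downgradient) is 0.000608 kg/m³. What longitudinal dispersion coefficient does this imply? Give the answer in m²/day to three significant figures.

At the plume center C_max = M/(n_e·A·√(4πDt)), so D = M²/(4πt·(n_e·A·C_max)²).
n_e·A·C_max = 0.34 × 112 × 0.000608 = 0.02315 kg/m.
D = 0.659²/(4π × 372 × 0.02315²) = 0.173 m²/day.

0.173 m²/day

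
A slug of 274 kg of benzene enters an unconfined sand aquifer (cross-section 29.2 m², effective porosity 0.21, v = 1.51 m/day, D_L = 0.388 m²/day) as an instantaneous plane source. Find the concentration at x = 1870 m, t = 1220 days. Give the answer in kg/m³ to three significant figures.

For an instantaneous plane source, C(x,t) = M/(n_e·A·√(4πDt)) · exp(−(x−vt)²/(4Dt)), with n_e·A the pore (flow) area.
Plume center vt = 1.51 × 1220 = 1842.2 m, so the well at 1870 m is 27.8 m downgradient of the peak.
√(4πDt) = 77.13 m, giving peak height M/(n_e·A·√(4πDt)) = 274/(0.21 × 29.2 × 77.13) = 0.5793 kg/m³.
(x−vt)²/(4Dt) = (27.8)²/(4 × 0.388 × 1220) = 0.4082; exp(−0.4082) = 0.6648.
C = 0.5793 × 0.6648 = 0.385 kg/m³.

0.385 kg/m³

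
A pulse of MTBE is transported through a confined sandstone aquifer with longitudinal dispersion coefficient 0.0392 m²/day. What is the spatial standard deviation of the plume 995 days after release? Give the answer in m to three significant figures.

Dispersive spreading gives a Gaussian with σ² = 2Dt; advection only shifts the center.
σ = √(2 × 0.0392 × 995) = 8.83 m.

8.83 m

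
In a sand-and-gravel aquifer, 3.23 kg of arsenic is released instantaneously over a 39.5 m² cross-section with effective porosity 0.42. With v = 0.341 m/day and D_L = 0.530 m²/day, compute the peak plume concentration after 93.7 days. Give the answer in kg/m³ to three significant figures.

The peak of an instantaneous 1D plume sits at x = vt; there the Gaussian factor is 1 and C_max = M/(n_e·A·√(4πDt)), where n_e·A is the pore area the mass is dissolved in.
√(4πDt) = √(4π × 0.530 × 93.7) = 24.98 m, so C_max = 3.23/(0.42 × 39.5 × 24.98) = 0.00779 kg/m³.

0.00779 kg/m³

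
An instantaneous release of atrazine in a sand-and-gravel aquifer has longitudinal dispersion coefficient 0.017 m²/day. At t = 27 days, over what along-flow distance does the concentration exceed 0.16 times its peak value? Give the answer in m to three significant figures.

The plume is Gaussian with σ = √(2Dt) = √(2 × 0.017 × 27) = 0.9581 m.
C/C_peak = exp(−Δx²/(2σ²)) = 0.16 ⇒ Δx = σ·√(−2 ln 0.16) = 0.9581 × 1.914 = 1.834 m.
Width = 2Δx = 3.67 m.

3.67 m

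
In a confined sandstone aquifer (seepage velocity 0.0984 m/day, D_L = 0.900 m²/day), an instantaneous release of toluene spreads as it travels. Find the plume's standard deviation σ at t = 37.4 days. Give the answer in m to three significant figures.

8.20 m

Dispersive spreading gives a Gaussian with σ² = 2Dt; advection only shifts the center.
σ = √(2 × 0.900 × 37.4) = 8.20 m.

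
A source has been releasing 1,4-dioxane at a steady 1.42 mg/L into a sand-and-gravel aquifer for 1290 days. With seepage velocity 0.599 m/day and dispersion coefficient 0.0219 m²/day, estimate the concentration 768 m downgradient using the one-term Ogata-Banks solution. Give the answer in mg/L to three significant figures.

1.04 mg/L

For a continuous step input, C/C₀ ≈ ½·erfc((x−vt)/(2√(Dt))).
vt = 0.599 × 1290 = 772.71 m and 2√(Dt) = 2√(0.0219 × 1290) = 10.63 m.
Argument (x−vt)/(2√(Dt)) = (768 − 772.71)/10.63 = -0.4431; ½·erfc(-0.4431) = 0.7346.
C = 1.42 × 0.7346 = 1.04 mg/L.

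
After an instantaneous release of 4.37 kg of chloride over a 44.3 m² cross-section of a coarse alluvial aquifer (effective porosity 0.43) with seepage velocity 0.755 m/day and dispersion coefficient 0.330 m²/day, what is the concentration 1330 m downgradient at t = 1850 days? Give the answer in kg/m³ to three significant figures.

For an instantaneous plane source, C(x,t) = M/(n_e·A·√(4πDt)) · exp(−(x−vt)²/(4Dt)), with n_e·A the pore (flow) area.
Plume center vt = 0.755 × 1850 = 1396.75 m, so the well at 1330 m is 66.75 m upgradient of the peak.
√(4πDt) = 87.59 m, giving peak height M/(n_e·A·√(4πDt)) = 4.37/(0.43 × 44.3 × 87.59) = 0.002619 kg/m³.
(x−vt)²/(4Dt) = (-66.75)²/(4 × 0.330 × 1850) = 1.825; exp(−1.825) = 0.1612.
C = 0.002619 × 0.1612 = 0.000422 kg/m³.

0.000422 kg/m³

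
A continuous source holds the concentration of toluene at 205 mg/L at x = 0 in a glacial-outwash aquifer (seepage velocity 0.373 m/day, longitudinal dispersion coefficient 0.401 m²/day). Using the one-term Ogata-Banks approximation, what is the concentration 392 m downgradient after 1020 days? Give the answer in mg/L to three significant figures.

For a continuous step input, C/C₀ ≈ ½·erfc((x−vt)/(2√(Dt))).
vt = 0.373 × 1020 = 380.46 m and 2√(Dt) = 2√(0.401 × 1020) = 40.45 m.
Argument (x−vt)/(2√(Dt)) = (392 − 380.46)/40.45 = 0.2853; ½·erfc(0.2853) = 0.3433.
C = 205 × 0.3433 = 70.4 mg/L.

70.4 mg/L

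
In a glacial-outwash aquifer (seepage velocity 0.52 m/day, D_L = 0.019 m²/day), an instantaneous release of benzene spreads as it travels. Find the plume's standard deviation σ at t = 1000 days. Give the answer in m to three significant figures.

Dispersive spreading gives a Gaussian with σ² = 2Dt; advection only shifts the center.
σ = √(2 × 0.019 × 1000) = 6.16 m.

6.16 m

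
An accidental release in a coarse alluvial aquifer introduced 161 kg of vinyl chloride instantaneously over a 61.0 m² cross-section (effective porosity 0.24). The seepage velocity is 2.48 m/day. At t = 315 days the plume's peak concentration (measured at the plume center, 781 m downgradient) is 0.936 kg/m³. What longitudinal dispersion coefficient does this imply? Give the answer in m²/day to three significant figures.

At the plume center C_max = M/(n_e·A·√(4πDt)), so D = M²/(4πt·(n_e·A·C_max)²).
n_e·A·C_max = 0.24 × 61.0 × 0.936 = 13.70 kg/m.
D = 161²/(4π × 315 × 13.70²) = 0.0349 m²/day.

0.0349 m²/day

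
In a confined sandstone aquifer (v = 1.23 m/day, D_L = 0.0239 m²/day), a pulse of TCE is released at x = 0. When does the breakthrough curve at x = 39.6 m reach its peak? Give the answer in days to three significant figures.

For the 1D instantaneous-source solution, setting ∂C/∂t = 0 at fixed x gives v²t² + 2Dt − x² = 0, so t = (√(D² + v²x²) − D)/v².
√(D² + v²x²) = √(0.0239² + 1.23² × 39.6²) = 48.71; v² = 1.5129.
t = (48.71 − 0.0239)/1.5129 = 32.2 days (vs. the pure-advection estimate x/v = 32.2 d).

32.2 days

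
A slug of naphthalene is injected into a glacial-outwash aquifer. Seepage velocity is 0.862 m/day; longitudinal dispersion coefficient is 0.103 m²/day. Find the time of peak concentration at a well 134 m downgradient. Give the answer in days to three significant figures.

155 days

For the 1D instantaneous-source solution, setting ∂C/∂t = 0 at fixed x gives v²t² + 2Dt − x² = 0, so t = (√(D² + v²x²) − D)/v².
√(D² + v²x²) = √(0.103² + 0.862² × 134²) = 115.5; v² = 0.743044.
t = (115.5 − 0.103)/0.743044 = 155 days (vs. the pure-advection estimate x/v = 155 d).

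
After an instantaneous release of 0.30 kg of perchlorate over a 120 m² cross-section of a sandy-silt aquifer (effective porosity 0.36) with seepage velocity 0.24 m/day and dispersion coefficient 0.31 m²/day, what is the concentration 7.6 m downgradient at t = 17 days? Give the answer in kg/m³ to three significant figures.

0.000474 kg/m³

For an instantaneous plane source, C(x,t) = M/(n_e·A·√(4πDt)) · exp(−(x−vt)²/(4Dt)), with n_e·A the pore (flow) area.
Plume center vt = 0.24 × 17 = 4.08 m, so the well at 7.6 m is 3.52 m downgradient of the peak.
√(4πDt) = 8.138 m, giving peak height M/(n_e·A·√(4πDt)) = 0.30/(0.36 × 120 × 8.138) = 0.0008533 kg/m³.
(x−vt)²/(4Dt) = (3.52)²/(4 × 0.31 × 17) = 0.5878; exp(−0.5878) = 0.5555.
C = 0.0008533 × 0.5555 = 0.000474 kg/m³.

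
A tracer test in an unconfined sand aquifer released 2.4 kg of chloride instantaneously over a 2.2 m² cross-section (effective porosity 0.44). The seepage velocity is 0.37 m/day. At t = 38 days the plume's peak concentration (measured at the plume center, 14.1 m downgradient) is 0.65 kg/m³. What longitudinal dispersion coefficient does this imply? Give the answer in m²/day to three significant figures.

0.0305 m²/day

At the plume center C_max = M/(n_e·A·√(4πDt)), so D = M²/(4πt·(n_e·A·C_max)²).
n_e·A·C_max = 0.44 × 2.2 × 0.65 = 0.6292 kg/m.
D = 2.4²/(4π × 38 × 0.6292²) = 0.0305 m²/day.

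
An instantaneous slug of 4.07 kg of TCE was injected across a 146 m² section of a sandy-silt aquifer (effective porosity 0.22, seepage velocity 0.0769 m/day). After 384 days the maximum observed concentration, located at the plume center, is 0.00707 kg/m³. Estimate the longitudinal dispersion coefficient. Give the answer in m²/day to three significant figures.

At the plume center C_max = M/(n_e·A·√(4πDt)), so D = M²/(4πt·(n_e·A·C_max)²).
n_e·A·C_max = 0.22 × 146 × 0.00707 = 0.2271 kg/m.
D = 4.07²/(4π × 384 × 0.2271²) = 0.0666 m²/day.

0.0666 m²/day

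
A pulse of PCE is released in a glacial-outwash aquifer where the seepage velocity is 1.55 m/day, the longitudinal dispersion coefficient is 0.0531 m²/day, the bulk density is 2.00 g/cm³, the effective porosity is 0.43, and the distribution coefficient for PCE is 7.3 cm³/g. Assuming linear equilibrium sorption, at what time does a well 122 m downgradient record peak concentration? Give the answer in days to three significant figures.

Retardation factor R = 1 + ρ_b·K_d/n = 1 + 2.00 × 7.3/0.43 = 34.95.
Sorption retards both mechanisms: v_R = v/R = 0.04435 m/day, D_R = D/R = 0.001519 m²/day.
Peak time from v_R²t² + 2D_R t − x² = 0: t = (√(D_R² + v_R²x²) − D_R)/v_R².
√(D_R² + v_R²x²) = √(0.001519² + 0.04435² × 122²) = 5.411; v_R² = 0.001967.
t = (5.411 − 0.001519)/0.001967 = 2750 days.

2750 days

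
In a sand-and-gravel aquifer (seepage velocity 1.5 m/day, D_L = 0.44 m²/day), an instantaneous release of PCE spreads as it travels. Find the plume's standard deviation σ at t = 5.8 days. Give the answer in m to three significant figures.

2.26 m

Dispersive spreading gives a Gaussian with σ² = 2Dt; advection only shifts the center.
σ = √(2 × 0.44 × 5.8) = 2.26 m.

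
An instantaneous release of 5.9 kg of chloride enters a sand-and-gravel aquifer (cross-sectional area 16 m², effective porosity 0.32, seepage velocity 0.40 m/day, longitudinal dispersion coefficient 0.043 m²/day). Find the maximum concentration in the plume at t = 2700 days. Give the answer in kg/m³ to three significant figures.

The peak of an instantaneous 1D plume sits at x = vt; there the Gaussian factor is 1 and C_max = M/(n_e·A·√(4πDt)), where n_e·A is the pore area the mass is dissolved in.
√(4πDt) = √(4π × 0.043 × 2700) = 38.20 m, so C_max = 5.9/(0.32 × 16 × 38.20) = 0.0302 kg/m³.

0.0302 kg/m³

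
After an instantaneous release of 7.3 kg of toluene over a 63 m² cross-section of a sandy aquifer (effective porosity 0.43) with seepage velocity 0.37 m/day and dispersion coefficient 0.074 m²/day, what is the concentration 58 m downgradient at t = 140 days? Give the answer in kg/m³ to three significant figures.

0.00934 kg/m³

For an instantaneous plane source, C(x,t) = M/(n_e·A·√(4πDt)) · exp(−(x−vt)²/(4Dt)), with n_e·A the pore (flow) area.
Plume center vt = 0.37 × 140 = 51.8 m, so the well at 58 m is 6.2 m downgradient of the peak.
√(4πDt) = 11.41 m, giving peak height M/(n_e·A·√(4πDt)) = 7.3/(0.43 × 63 × 11.41) = 0.02362 kg/m³.
(x−vt)²/(4Dt) = (6.2)²/(4 × 0.074 × 140) = 0.9276; exp(−0.9276) = 0.3955.
C = 0.02362 × 0.3955 = 0.00934 kg/m³.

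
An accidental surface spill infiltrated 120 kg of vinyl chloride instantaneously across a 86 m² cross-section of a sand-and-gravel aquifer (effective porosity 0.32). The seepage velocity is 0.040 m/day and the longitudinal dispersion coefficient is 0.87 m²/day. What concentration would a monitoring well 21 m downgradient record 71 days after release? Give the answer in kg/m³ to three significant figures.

0.0412 kg/m³

For an instantaneous plane source, C(x,t) = M/(n_e·A·√(4πDt)) · exp(−(x−vt)²/(4Dt)), with n_e·A the pore (flow) area.
Plume center vt = 0.040 × 71 = 2.84 m, so the well at 21 m is 18.16 m downgradient of the peak.
√(4πDt) = 27.86 m, giving peak height M/(n_e·A·√(4πDt)) = 120/(0.32 × 86 × 27.86) = 0.1565 kg/m³.
(x−vt)²/(4Dt) = (18.16)²/(4 × 0.87 × 71) = 1.335; exp(−1.335) = 0.2632.
C = 0.1565 × 0.2632 = 0.0412 kg/m³.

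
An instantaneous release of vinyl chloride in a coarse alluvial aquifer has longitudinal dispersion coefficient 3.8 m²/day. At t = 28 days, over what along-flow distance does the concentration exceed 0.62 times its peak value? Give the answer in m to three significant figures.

28.5 m

The plume is Gaussian with σ = √(2Dt) = √(2 × 3.8 × 28) = 14.59 m.
C/C_peak = exp(−Δx²/(2σ²)) = 0.62 ⇒ Δx = σ·√(−2 ln 0.62) = 14.59 × 0.9778 = 14.27 m.
Width = 2Δx = 28.5 m.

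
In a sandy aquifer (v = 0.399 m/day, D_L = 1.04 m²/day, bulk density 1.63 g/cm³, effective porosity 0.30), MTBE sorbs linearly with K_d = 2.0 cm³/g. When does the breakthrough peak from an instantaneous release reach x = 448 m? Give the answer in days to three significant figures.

Retardation factor R = 1 + ρ_b·K_d/n = 1 + 1.63 × 2.0/0.30 = 11.87.
Sorption retards both mechanisms: v_R = v/R = 0.03361 m/day, D_R = D/R = 0.08762 m²/day.
Peak time from v_R²t² + 2D_R t − x² = 0: t = (√(D_R² + v_R²x²) − D_R)/v_R².
√(D_R² + v_R²x²) = √(0.08762² + 0.03361² × 448²) = 15.06; v_R² = 0.001130.
t = (15.06 − 0.08762)/0.001130 = 13200 days.

13200 days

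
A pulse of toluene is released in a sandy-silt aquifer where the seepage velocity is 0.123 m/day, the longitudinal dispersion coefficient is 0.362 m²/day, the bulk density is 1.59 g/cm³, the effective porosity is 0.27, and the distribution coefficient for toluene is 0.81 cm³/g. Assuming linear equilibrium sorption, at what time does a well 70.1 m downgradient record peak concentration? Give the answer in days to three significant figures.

Retardation factor R = 1 + ρ_b·K_d/n = 1 + 1.59 × 0.81/0.27 = 5.770.
Sorption retards both mechanisms: v_R = v/R = 0.02132 m/day, D_R = D/R = 0.06274 m²/day.
Peak time from v_R²t² + 2D_R t − x² = 0: t = (√(D_R² + v_R²x²) − D_R)/v_R².
√(D_R² + v_R²x²) = √(0.06274² + 0.02132² × 70.1²) = 1.496; v_R² = 0.0004545.
t = (1.496 − 0.06274)/0.0004545 = 3150 days.

3150 days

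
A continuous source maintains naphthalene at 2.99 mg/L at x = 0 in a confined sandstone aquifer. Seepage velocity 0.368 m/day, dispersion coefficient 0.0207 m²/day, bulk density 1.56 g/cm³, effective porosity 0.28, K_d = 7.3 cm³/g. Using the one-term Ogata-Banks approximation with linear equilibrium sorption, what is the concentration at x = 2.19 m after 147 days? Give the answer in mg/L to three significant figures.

Retardation factor R = 1 + ρ_b·K_d/n = 1 + 1.56 × 7.3/0.28 = 41.67.
Sorption retards both mechanisms: v_R = v/R = 0.008831 m/day, D_R = D/R = 0.0004968 m²/day.
v_R·t = 0.008831 × 147 = 1.298157 m; 2√(D_R t) = 0.5405 m; argument = (2.19 − 1.298157)/0.5405 = 1.650.
C = C₀ × ½·erfc(1.650) = 2.99 × 0.009812 = 0.0293 mg/L.

0.0293 mg/L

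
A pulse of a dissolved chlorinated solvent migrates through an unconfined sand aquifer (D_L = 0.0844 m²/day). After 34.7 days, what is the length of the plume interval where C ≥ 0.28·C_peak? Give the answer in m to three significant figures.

The plume is Gaussian with σ = √(2Dt) = √(2 × 0.0844 × 34.7) = 2.420 m.
C/C_peak = exp(−Δx²/(2σ²)) = 0.28 ⇒ Δx = σ·√(−2 ln 0.28) = 2.420 × 1.596 = 3.862 m.
Width = 2Δx = 7.72 m.

7.72 m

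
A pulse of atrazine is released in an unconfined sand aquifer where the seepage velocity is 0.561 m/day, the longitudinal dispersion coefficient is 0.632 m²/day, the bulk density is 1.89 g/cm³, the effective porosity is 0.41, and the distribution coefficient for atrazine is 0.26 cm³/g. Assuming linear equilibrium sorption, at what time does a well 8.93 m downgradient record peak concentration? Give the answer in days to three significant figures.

Retardation factor R = 1 + ρ_b·K_d/n = 1 + 1.89 × 0.26/0.41 = 2.199.
Sorption retards both mechanisms: v_R = v/R = 0.2551 m/day, D_R = D/R = 0.2874 m²/day.
Peak time from v_R²t² + 2D_R t − x² = 0: t = (√(D_R² + v_R²x²) − D_R)/v_R².
√(D_R² + v_R²x²) = √(0.2874² + 0.2551² × 8.93²) = 2.296; v_R² = 0.06508.
t = (2.296 − 0.2874)/0.06508 = 30.9 days.

30.9 days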